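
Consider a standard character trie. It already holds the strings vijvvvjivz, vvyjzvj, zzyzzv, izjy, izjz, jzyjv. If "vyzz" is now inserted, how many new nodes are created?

3

Walking "vyzz" from the root, the first 1 characters ("v") follow existing edges; "y" is the first miss.
New nodes needed: |"vyzz"| − 1 = 4 − 1 = 3.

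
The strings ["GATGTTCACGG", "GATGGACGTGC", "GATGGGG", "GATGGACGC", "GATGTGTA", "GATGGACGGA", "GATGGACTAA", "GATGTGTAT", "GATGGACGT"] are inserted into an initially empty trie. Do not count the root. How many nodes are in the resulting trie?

Trie structure (* marks end of a word):
(root)
└─ G
   └─ A
      └─ T
         └─ G
            ├─ G
            │  ├─ A
            │  │  └─ C
            │  │     ├─ G
            │  │     │  ├─ C *
            │  │     │  ├─ G
            │  │     │  │  └─ A *
            │  │     │  └─ T *
            │  │     │     └─ G
            │  │     │        └─ C *
            │  │     └─ T
            │  │        └─ A
            │  │           └─ A *
            │  └─ G
            │     └─ G *
            └─ T
               ├─ G
               │  └─ T
               │     └─ A *
               │        └─ T *
               └─ T
                  └─ C
                     └─ A
                        └─ C
                           └─ G
                              └─ G *
Counting every labelled node above: 30.

30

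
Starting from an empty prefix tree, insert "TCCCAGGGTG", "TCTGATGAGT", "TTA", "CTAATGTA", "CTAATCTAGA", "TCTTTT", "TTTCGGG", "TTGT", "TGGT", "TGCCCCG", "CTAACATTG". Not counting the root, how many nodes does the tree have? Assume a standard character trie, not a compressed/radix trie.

56

Count nodes per top-level branch (shared prefixes stored once):
  'C'-branch (CTAACATTG, CTAATCTAGA, CTAATGTA): 18 nodes
  'T'-branch (TCCCAGGGTG, TCTGATGAGT, TCTTTT, TGCCCCG, TGGT, TTA, TTGT, TTTCGGG): 38 nodes
Sum: 56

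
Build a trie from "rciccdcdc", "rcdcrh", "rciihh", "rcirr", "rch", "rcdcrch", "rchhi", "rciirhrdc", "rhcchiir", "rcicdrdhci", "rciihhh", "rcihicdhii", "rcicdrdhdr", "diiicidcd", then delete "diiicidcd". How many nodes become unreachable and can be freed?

Walk "diiicidcd" from the leaf back toward the root, removing each node that no remaining word uses.
No other word shares any prefix with "diiicidcd", so all 9 of its nodes go.
Nodes removed: 9

9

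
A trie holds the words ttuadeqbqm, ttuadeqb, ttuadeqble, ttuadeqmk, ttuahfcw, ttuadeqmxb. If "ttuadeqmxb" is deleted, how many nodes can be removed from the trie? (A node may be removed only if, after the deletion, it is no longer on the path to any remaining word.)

A node on "ttuadeqmxb"'s path can go only if nothing else ends at it or branches off below it.
The suffix "xb" (2 nodes) is used only by "ttuadeqmxb"; the node for "ttuadeqm" still has the child "k", so pruning stops there.
Nodes removed: 2

2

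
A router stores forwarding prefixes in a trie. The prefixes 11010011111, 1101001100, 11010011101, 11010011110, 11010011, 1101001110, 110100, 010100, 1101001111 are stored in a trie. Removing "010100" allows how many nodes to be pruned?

6

A node on "010100"'s path can go only if nothing else ends at it or branches off below it.
No other word shares any prefix with "010100", so all 6 of its nodes go.
Nodes removed: 6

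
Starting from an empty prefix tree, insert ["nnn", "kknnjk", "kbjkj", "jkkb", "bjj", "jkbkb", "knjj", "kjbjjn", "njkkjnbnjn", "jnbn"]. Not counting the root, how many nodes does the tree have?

43

Insert word by word; a character creates a node only if that edge doesn't already exist:
  "nnn" → 3 new (n, n, n)
  "kknnjk" → 6 new (k, k, n, n, j, k)
  "kbjkj" → prefix "k" already present; 4 new (b, j, k, j)
  "jkkb" → 4 new (j, k, k, b)
  "bjj" → 3 new (b, j, j)
  "jkbkb" → prefix "jk" already present; 3 new (b, k, b)
  "knjj" → prefix "k" already present; 3 new (n, j, j)
  "kjbjjn" → prefix "k" already present; 5 new (j, b, j, j, n)
  "njkkjnbnjn" → prefix "n" already present; 9 new (j, k, k, j, n, b, n, j, n)
  "jnbn" → prefix "j" already present; 3 new (n, b, n)
Total nodes = 3 + 6 + 4 + 4 + 3 + 3 + 3 + 5 + 9 + 3 = 43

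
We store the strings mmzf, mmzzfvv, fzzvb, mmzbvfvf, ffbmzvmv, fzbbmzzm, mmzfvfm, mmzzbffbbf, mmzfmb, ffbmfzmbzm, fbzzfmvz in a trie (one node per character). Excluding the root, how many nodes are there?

55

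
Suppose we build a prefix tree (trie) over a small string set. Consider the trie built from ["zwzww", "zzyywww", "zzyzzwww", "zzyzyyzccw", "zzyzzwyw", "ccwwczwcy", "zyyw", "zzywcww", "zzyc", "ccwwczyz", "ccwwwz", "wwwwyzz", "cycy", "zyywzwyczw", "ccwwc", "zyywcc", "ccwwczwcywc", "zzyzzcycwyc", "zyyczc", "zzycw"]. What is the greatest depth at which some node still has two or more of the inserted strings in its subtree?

9

Look for the deepest trie node that still has at least two words in its subtree.
e.g. "ccwwczwcy" and "ccwwczwcywc" share the prefix "ccwwczwcy" of length 9; no pair shares a longer one.
Longest shared-prefix length: 9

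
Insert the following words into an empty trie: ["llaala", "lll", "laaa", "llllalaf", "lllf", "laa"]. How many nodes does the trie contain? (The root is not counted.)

16

Trie structure (* marks end of a word):
(root)
└─ l
   ├─ a
   │  └─ a *
   │     └─ a *
   └─ l
      ├─ a
      │  └─ a
      │     └─ l
      │        └─ a *
      └─ l *
         ├─ f *
         └─ l
            └─ a
               └─ l
                  └─ a
                     └─ f *
Counting every labelled node above: 16.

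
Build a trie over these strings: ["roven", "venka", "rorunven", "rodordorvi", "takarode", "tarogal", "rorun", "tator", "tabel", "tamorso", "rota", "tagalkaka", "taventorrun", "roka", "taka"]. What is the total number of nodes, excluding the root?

68

Insert word by word; a character creates a node only if that edge doesn't already exist:
  "roven" → 5 new (r, o, v, e, n)
  "venka" → 5 new (v, e, n, k, a)
  "rorunven" → prefix "ro" already present; 6 new (r, u, n, v, e, n)
  "rodordorvi" → prefix "ro" already present; 8 new (d, o, r, d, o, r, v, i)
  "takarode" → 8 new (t, a, k, a, r, o, d, e)
  "tarogal" → prefix "ta" already present; 5 new (r, o, g, a, l)
  "rorun" → prefix "rorun" already present; 0 new (none)
  "tator" → prefix "ta" already present; 3 new (t, o, r)
  "tabel" → prefix "ta" already present; 3 new (b, e, l)
  "tamorso" → prefix "ta" already present; 5 new (m, o, r, s, o)
  "rota" → prefix "ro" already present; 2 new (t, a)
  "tagalkaka" → prefix "ta" already present; 7 new (g, a, l, k, a, k, a)
  "taventorrun" → prefix "ta" already present; 9 new (v, e, n, t, o, r, r, u, n)
  "roka" → prefix "ro" already present; 2 new (k, a)
  "taka" → prefix "taka" already present; 0 new (none)
Total nodes = 5 + 5 + 6 + 8 + 8 + 5 + 0 + 3 + 3 + 5 + 2 + 7 + 9 + 2 + 0 = 68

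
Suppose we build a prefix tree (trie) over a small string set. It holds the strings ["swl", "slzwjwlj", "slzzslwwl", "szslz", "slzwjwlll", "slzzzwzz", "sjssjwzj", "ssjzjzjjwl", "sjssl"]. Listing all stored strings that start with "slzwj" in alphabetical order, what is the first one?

slzwjwlj

Filter for "slzwj…" and sort: "slzwjwlj", "slzwjwlll"
The 1st is slzwjwlj.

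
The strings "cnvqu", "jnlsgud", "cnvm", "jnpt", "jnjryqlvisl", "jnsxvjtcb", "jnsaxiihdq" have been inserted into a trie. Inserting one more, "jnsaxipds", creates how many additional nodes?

Walking "jnsaxipds" from the root, the first 6 characters ("jnsaxi") follow existing edges; "p" is the first miss.
So 9 − 6 = 3 new nodes.

3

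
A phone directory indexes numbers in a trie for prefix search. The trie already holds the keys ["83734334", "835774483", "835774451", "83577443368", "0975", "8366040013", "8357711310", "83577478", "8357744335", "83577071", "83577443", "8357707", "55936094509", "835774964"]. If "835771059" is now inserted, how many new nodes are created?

The longest prefix of "835771059" already in the trie is "835771" (length 6).
So 9 − 6 = 3 new nodes.

3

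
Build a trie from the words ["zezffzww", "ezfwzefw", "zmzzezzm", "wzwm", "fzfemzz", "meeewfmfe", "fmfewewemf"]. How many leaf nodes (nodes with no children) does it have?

A leaf is a node with no children — equivalently, the end of a word that is not a proper prefix of any other stored word.
Those words: "ezfwzefw", "fmfewewemf", "fzfemzz", "meeewfmfe", "wzwm", "zezffzww", "zmzzezzm"
Leaf count: 7

7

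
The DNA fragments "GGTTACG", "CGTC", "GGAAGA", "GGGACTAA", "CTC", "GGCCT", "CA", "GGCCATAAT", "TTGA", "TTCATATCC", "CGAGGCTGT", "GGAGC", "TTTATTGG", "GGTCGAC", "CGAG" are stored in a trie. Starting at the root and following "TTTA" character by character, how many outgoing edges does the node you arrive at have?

1

Follow the path "TTTA" to its node, then look at its outgoing edges.
Characters that immediately follow "TTTA" among the stored strings: {T}.
That node has 1 child edge.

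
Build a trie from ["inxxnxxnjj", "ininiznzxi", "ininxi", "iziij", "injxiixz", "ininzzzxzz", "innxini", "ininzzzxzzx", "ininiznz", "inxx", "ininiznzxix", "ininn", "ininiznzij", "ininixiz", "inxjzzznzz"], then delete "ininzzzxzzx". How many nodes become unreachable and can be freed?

After clearing the end-marker at "ininzzzxzzx", prune upward until reaching a node still needed by another word.
The suffix "x" (1 node) is used only by "ininzzzxzzx"; "ininzzzxzz" is itself a stored word, so pruning stops there.
Nodes removed: 1

1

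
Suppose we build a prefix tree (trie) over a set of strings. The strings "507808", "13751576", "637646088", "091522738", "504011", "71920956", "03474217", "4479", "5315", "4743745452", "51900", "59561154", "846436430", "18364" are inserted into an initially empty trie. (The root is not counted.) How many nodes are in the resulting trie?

For each word, the new-node count is its length minus the longest prefix already in the trie:
  "507808" → 6 new (5, 0, 7, 8, 0, 8)
  "13751576" → 8 new (1, 3, 7, 5, 1, 5, 7, 6)
  "637646088" → 9 new (6, 3, 7, 6, 4, 6, 0, 8, 8)
  "091522738" → 9 new (0, 9, 1, 5, 2, 2, 7, 3, 8)
  "504011" → prefix "50" already present; 4 new (4, 0, 1, 1)
  "71920956" → 8 new (7, 1, 9, 2, 0, 9, 5, 6)
  "03474217" → prefix "0" already present; 7 new (3, 4, 7, 4, 2, 1, 7)
  "4479" → 4 new (4, 4, 7, 9)
  "5315" → prefix "5" already present; 3 new (3, 1, 5)
  "4743745452" → prefix "4" already present; 9 new (7, 4, 3, 7, 4, 5, 4, 5, 2)
  "51900" → prefix "5" already present; 4 new (1, 9, 0, 0)
  "59561154" → prefix "5" already present; 7 new (9, 5, 6, 1, 1, 5, 4)
  "846436430" → 9 new (8, 4, 6, 4, 3, 6, 4, 3, 0)
  "18364" → prefix "1" already present; 4 new (8, 3, 6, 4)
Total nodes = 6 + 8 + 9 + 9 + 4 + 8 + 7 + 4 + 3 + 9 + 4 + 7 + 9 + 4 = 91

91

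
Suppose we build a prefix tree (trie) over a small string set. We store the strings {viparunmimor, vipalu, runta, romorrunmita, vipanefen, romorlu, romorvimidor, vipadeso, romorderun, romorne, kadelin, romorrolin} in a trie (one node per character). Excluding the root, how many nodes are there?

Count nodes per top-level branch (shared prefixes stored once):
  'k'-branch (kadelin): 7 nodes
  'r'-branch (romorderun, romorlu, romorne, romorrolin, romorrunmita, romorvimidor, runta): 36 nodes
  'v'-branch (vipadeso, vipalu, vipanefen, viparunmimor): 23 nodes
Sum: 66

66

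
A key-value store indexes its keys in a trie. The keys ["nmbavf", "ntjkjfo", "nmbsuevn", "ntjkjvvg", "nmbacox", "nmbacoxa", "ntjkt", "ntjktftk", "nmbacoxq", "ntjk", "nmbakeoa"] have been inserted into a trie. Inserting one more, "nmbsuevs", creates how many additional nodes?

1

"nmbsuev" is already a path in the trie; the remaining "s" must be added.
Each of the 1 remaining characters creates one node.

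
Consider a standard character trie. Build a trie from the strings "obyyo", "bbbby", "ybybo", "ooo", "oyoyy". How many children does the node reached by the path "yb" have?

1

Follow the path "yb" to its node, then look at its outgoing edges.
Characters that immediately follow "yb" among the stored strings: {y}.
That node has 1 child edge.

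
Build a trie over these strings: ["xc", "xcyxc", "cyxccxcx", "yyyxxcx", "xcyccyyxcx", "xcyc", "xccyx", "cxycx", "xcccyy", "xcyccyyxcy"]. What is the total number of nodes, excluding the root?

38

Insert word by word; a character creates a node only if that edge doesn't already exist:
  "xc" → 2 new (x, c)
  "xcyxc" → prefix "xc" already present; 3 new (y, x, c)
  "cyxccxcx" → 8 new (c, y, x, c, c, x, c, x)
  "yyyxxcx" → 7 new (y, y, y, x, x, c, x)
  "xcyccyyxcx" → prefix "xcy" already present; 7 new (c, c, y, y, x, c, x)
  "xcyc" → prefix "xcyc" already present; 0 new (none)
  "xccyx" → prefix "xc" already present; 3 new (c, y, x)
  "cxycx" → prefix "c" already present; 4 new (x, y, c, x)
  "xcccyy" → prefix "xcc" already present; 3 new (c, y, y)
  "xcyccyyxcy" → prefix "xcyccyyxc" already present; 1 new (y)
Total nodes = 2 + 3 + 8 + 7 + 7 + 0 + 3 + 4 + 3 + 1 = 38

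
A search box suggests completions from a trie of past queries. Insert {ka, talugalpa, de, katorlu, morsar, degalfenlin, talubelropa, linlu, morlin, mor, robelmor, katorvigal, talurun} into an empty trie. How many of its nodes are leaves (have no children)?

10

A leaf is a node with no children — equivalently, the end of a word that is not a proper prefix of any other stored word.
Those words: "degalfenlin", "katorlu", "katorvigal", "linlu", "morlin", "morsar", "robelmor", "talubelropa", "talugalpa", "talurun"
Leaf count: 10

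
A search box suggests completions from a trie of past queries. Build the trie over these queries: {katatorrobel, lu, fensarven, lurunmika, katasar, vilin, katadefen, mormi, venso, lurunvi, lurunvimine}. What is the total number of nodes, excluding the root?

Trace insertions, counting only characters that open a new branch:
  "katatorrobel" → 12 new (k, a, t, a, t, o, r, r, o, b, e, l)
  "lu" → 2 new (l, u)
  "fensarven" → 9 new (f, e, n, s, a, r, v, e, n)
  "lurunmika" → prefix "lu" already present; 7 new (r, u, n, m, i, k, a)
  "katasar" → prefix "kata" already present; 3 new (s, a, r)
  "vilin" → 5 new (v, i, l, i, n)
  "katadefen" → prefix "kata" already present; 5 new (d, e, f, e, n)
  "mormi" → 5 new (m, o, r, m, i)
  "venso" → prefix "v" already present; 4 new (e, n, s, o)
  "lurunvi" → prefix "lurun" already present; 2 new (v, i)
  "lurunvimine" → prefix "lurunvi" already present; 4 new (m, i, n, e)
Total nodes = 12 + 2 + 9 + 7 + 3 + 5 + 5 + 5 + 4 + 2 + 4 = 58

58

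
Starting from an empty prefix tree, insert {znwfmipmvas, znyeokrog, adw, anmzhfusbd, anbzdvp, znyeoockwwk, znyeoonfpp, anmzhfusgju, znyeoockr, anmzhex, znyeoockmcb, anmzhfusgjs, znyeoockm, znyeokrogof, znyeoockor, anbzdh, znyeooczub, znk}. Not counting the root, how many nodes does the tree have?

Trace insertions, counting only characters that open a new branch:
  "znwfmipmvas" → 11 new (z, n, w, f, m, i, p, m, v, a, s)
  "znyeokrog" → prefix "zn" already present; 7 new (y, e, o, k, r, o, g)
  "adw" → 3 new (a, d, w)
  "anmzhfusbd" → prefix "a" already present; 9 new (n, m, z, h, f, u, s, b, d)
  "anbzdvp" → prefix "an" already present; 5 new (b, z, d, v, p)
  "znyeoockwwk" → prefix "znyeo" already present; 6 new (o, c, k, w, w, k)
  "znyeoonfpp" → prefix "znyeoo" already present; 4 new (n, f, p, p)
  "anmzhfusgju" → prefix "anmzhfus" already present; 3 new (g, j, u)
  "znyeoockr" → prefix "znyeoock" already present; 1 new (r)
  "anmzhex" → prefix "anmzh" already present; 2 new (e, x)
  "znyeoockmcb" → prefix "znyeoock" already present; 3 new (m, c, b)
  "anmzhfusgjs" → prefix "anmzhfusgj" already present; 1 new (s)
  "znyeoockm" → prefix "znyeoockm" already present; 0 new (none)
  "znyeokrogof" → prefix "znyeokrog" already present; 2 new (o, f)
  "znyeoockor" → prefix "znyeoock" already present; 2 new (o, r)
  "anbzdh" → prefix "anbzd" already present; 1 new (h)
  "znyeooczub" → prefix "znyeooc" already present; 3 new (z, u, b)
  "znk" → prefix "zn" already present; 1 new (k)
Total nodes = 11 + 7 + 3 + 9 + 5 + 6 + 4 + 3 + 1 + 2 + 3 + 1 + 0 + 2 + 2 + 1 + 3 + 1 = 64

64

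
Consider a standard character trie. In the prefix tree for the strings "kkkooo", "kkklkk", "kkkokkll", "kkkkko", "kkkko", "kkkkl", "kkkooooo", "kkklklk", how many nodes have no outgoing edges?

7

Leaves are exactly the stored words that no other stored word extends.
Those words: "kkkkko", "kkkkl", "kkkko", "kkklkk", "kkklklk", "kkkokkll", "kkkooooo"
Leaf count: 7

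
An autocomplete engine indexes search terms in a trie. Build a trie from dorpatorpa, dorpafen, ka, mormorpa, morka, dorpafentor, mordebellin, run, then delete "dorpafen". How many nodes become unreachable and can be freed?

0

Walk "dorpafen" from the leaf back toward the root, removing each node that no remaining word uses.
Every node on "dorpafen" is still needed (e.g. by "dorpafentor"), so nothing is freed.
Nodes removed: 0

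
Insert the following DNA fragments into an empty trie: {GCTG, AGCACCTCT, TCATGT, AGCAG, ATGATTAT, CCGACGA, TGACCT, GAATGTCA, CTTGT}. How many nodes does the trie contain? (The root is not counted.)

50

For each word, the new-node count is its length minus the longest prefix already in the trie:
  "GCTG" → 4 new (G, C, T, G)
  "AGCACCTCT" → 9 new (A, G, C, A, C, C, T, C, T)
  "TCATGT" → 6 new (T, C, A, T, G, T)
  "AGCAG" → prefix "AGCA" already present; 1 new (G)
  "ATGATTAT" → prefix "A" already present; 7 new (T, G, A, T, T, A, T)
  "CCGACGA" → 7 new (C, C, G, A, C, G, A)
  "TGACCT" → prefix "T" already present; 5 new (G, A, C, C, T)
  "GAATGTCA" → prefix "G" already present; 7 new (A, A, T, G, T, C, A)
  "CTTGT" → prefix "C" already present; 4 new (T, T, G, T)
Total nodes = 4 + 9 + 6 + 1 + 7 + 7 + 5 + 7 + 4 = 50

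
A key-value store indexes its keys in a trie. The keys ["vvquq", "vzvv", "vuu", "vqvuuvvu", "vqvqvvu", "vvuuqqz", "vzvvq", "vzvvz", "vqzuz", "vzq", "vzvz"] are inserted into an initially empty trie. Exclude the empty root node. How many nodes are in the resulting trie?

33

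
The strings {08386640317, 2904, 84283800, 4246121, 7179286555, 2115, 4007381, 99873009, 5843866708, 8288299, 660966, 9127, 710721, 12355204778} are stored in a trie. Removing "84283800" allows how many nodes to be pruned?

Walk "84283800" from the leaf back toward the root, removing each node that no remaining word uses.
The suffix "4283800" (7 nodes) is used only by "84283800"; the node for "8" still has the child "2", so pruning stops there.
Nodes removed: 7

7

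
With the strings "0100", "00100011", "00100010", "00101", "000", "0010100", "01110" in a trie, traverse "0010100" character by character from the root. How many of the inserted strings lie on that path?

2

Traverse "0010100" character by character; count nodes along the way that are marked as word ends.
Prefixes of the query that are stored words: "00101", "0010100"
Count: 2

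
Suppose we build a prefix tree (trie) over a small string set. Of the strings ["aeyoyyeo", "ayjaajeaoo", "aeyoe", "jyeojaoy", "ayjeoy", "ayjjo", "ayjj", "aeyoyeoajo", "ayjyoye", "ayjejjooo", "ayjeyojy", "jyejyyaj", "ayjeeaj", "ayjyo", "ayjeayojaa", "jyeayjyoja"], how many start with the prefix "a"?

13

Filter for entries beginning with "a":
Words under "a": aeyoe, aeyoyeoajo, aeyoyyeo, ayjaajeaoo, ayjeayojaa, ayjeeaj, ayjejjooo, ayjeoy, ayjeyojy, ayjj, ayjjo, ayjyo, ayjyoye
Count: 13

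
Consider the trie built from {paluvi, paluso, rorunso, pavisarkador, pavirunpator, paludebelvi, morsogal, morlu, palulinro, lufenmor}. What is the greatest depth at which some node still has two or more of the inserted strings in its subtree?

4

Look for the deepest trie node that still has at least two words in its subtree.
e.g. "paludebelvi" and "palulinro" share the prefix "palu" of length 4; no pair shares a longer one.
Longest shared-prefix length: 4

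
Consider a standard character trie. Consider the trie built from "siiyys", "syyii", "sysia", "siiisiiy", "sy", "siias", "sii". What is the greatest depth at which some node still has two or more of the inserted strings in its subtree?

3

The deepest shared node is where two words last agree before diverging.
"sii" and "siias" agree on "sii" (3 characters) before diverging; nothing deeper is shared.
Longest shared-prefix length: 3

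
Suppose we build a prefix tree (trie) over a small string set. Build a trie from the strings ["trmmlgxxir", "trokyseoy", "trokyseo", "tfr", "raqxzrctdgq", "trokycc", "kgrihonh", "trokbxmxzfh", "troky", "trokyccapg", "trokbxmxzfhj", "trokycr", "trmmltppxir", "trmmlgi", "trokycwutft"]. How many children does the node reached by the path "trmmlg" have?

The children of the "trmmlg" node are the distinct next characters among strings starting with "trmmlg".
Distinct next characters after "trmmlg": i, x.
That node has 2 child edges.

2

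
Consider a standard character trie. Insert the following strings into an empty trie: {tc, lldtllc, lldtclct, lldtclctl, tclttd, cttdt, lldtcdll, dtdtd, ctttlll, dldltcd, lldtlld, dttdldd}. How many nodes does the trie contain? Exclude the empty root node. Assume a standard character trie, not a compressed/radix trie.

47

Insert word by word; a character creates a node only if that edge doesn't already exist:
  "tc" → 2 new (t, c)
  "lldtllc" → 7 new (l, l, d, t, l, l, c)
  "lldtclct" → prefix "lldt" already present; 4 new (c, l, c, t)
  "lldtclctl" → prefix "lldtclct" already present; 1 new (l)
  "tclttd" → prefix "tc" already present; 4 new (l, t, t, d)
  "cttdt" → 5 new (c, t, t, d, t)
  "lldtcdll" → prefix "lldtc" already present; 3 new (d, l, l)
  "dtdtd" → 5 new (d, t, d, t, d)
  "ctttlll" → prefix "ctt" already present; 4 new (t, l, l, l)
  "dldltcd" → prefix "d" already present; 6 new (l, d, l, t, c, d)
  "lldtlld" → prefix "lldtll" already present; 1 new (d)
  "dttdldd" → prefix "dt" already present; 5 new (t, d, l, d, d)
Total nodes = 2 + 7 + 4 + 1 + 4 + 5 + 3 + 5 + 4 + 6 + 1 + 5 = 47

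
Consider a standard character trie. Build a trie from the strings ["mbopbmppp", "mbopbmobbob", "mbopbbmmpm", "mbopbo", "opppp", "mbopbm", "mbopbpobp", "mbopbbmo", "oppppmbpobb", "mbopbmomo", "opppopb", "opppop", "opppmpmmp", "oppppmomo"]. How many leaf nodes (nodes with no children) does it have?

11

Leaves are exactly the stored words that no other stored word extends.
Those words: "mbopbbmmpm", "mbopbbmo", "mbopbmobbob", "mbopbmomo", "mbopbmppp", "mbopbo", "mbopbpobp", "opppmpmmp", "opppopb", "oppppmbpobb", "oppppmomo"
Leaf count: 11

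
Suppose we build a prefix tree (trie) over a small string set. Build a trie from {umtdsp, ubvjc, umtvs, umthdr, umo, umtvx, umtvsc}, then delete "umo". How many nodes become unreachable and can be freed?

1

A node on "umo"'s path can go only if nothing else ends at it or branches off below it.
The suffix "o" (1 node) is used only by "umo"; the node for "um" still has the child "t", so pruning stops there.
Nodes removed: 1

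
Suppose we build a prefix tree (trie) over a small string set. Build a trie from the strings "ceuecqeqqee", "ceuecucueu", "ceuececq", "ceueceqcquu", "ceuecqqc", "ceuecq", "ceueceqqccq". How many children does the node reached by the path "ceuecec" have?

Walk "ceuecec" from the root, arriving at one node.
Distinct next characters after "ceuecec": q.
That node has 1 child edge.

1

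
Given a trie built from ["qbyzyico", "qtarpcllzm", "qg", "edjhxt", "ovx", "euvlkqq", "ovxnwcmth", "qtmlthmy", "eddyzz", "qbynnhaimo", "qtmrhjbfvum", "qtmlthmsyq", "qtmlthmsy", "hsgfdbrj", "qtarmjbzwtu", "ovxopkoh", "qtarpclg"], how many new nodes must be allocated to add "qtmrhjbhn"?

2

Walking "qtmrhjbhn" from the root, the first 7 characters ("qtmrhjb") follow existing edges; "h" is the first miss.
So 9 − 7 = 2 new nodes.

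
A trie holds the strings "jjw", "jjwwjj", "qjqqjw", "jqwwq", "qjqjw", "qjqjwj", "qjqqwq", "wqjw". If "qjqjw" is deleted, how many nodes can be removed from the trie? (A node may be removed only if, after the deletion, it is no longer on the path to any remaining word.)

0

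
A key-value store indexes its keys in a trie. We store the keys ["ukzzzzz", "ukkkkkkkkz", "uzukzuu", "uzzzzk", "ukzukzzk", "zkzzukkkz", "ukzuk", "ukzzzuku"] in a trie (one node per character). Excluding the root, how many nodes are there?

Insert word by word; a character creates a node only if that edge doesn't already exist:
  "ukzzzzz" → 7 new (u, k, z, z, z, z, z)
  "ukkkkkkkkz" → prefix "uk" already present; 8 new (k, k, k, k, k, k, k, z)
  "uzukzuu" → prefix "u" already present; 6 new (z, u, k, z, u, u)
  "uzzzzk" → prefix "uz" already present; 4 new (z, z, z, k)
  "ukzukzzk" → prefix "ukz" already present; 5 new (u, k, z, z, k)
  "zkzzukkkz" → 9 new (z, k, z, z, u, k, k, k, z)
  "ukzuk" → prefix "ukzuk" already present; 0 new (none)
  "ukzzzuku" → prefix "ukzzz" already present; 3 new (u, k, u)
Total nodes = 7 + 8 + 6 + 4 + 5 + 9 + 0 + 3 = 42

42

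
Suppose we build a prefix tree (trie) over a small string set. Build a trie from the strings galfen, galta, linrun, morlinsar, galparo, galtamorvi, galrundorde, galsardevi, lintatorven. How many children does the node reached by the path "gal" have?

5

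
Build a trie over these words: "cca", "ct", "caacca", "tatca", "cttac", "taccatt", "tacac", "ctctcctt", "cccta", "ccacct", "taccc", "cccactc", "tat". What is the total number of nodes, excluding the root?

41

For each word, the new-node count is its length minus the longest prefix already in the trie:
  "cca" → 3 new (c, c, a)
  "ct" → prefix "c" already present; 1 new (t)
  "caacca" → prefix "c" already present; 5 new (a, a, c, c, a)
  "tatca" → 5 new (t, a, t, c, a)
  "cttac" → prefix "ct" already present; 3 new (t, a, c)
  "taccatt" → prefix "ta" already present; 5 new (c, c, a, t, t)
  "tacac" → prefix "tac" already present; 2 new (a, c)
  "ctctcctt" → prefix "ct" already present; 6 new (c, t, c, c, t, t)
  "cccta" → prefix "cc" already present; 3 new (c, t, a)
  "ccacct" → prefix "cca" already present; 3 new (c, c, t)
  "taccc" → prefix "tacc" already present; 1 new (c)
  "cccactc" → prefix "ccc" already present; 4 new (a, c, t, c)
  "tat" → prefix "tat" already present; 0 new (none)
Total nodes = 3 + 1 + 5 + 5 + 3 + 5 + 2 + 6 + 3 + 3 + 1 + 4 + 0 = 41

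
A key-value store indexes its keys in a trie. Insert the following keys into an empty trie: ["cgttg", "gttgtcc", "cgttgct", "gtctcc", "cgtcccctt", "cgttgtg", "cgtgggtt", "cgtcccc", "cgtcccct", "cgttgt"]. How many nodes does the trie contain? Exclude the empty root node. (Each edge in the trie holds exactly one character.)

Trie structure (* marks end of a word):
(root)
├─ c
│  └─ g
│     └─ t
│        ├─ c
│        │  └─ c
│        │     └─ c
│        │        └─ c *
│        │           └─ t *
│        │              └─ t *
│        ├─ g
│        │  └─ g
│        │     └─ g
│        │        └─ t
│        │           └─ t *
│        └─ t
│           └─ g *
│              ├─ c
│              │  └─ t *
│              └─ t *
│                 └─ g *
└─ g
   └─ t
      ├─ c
      │  └─ t
      │     └─ c
      │        └─ c *
      └─ t
         └─ g
            └─ t
               └─ c
                  └─ c *
Counting every labelled node above: 31.

31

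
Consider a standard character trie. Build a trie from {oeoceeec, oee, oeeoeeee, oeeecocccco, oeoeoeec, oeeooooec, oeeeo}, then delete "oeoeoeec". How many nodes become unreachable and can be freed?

Walk "oeoeoeec" from the leaf back toward the root, removing each node that no remaining word uses.
The suffix "eoeec" (5 nodes) is used only by "oeoeoeec"; the node for "oeo" still has the child "c", so pruning stops there.
Nodes removed: 5

5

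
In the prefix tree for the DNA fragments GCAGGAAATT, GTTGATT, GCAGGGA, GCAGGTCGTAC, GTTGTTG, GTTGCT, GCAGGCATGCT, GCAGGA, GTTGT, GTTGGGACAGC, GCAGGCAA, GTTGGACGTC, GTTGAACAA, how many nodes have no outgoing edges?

11

A leaf is a node with no children — equivalently, the end of a word that is not a proper prefix of any other stored word.
Those words: "GCAGGAAATT", "GCAGGCAA", "GCAGGCATGCT", "GCAGGGA", "GCAGGTCGTAC", "GTTGAACAA", "GTTGATT", "GTTGCT", "GTTGGACGTC", "GTTGGGACAGC", "GTTGTTG"
Leaf count: 11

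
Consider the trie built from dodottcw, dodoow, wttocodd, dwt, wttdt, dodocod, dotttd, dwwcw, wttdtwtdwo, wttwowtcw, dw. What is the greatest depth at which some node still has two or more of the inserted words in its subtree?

The deepest shared node is where two words last agree before diverging.
"wttdt" and "wttdtwtdwo" agree on "wttdt" (5 characters) before diverging; nothing deeper is shared.
Longest shared-prefix length: 5

5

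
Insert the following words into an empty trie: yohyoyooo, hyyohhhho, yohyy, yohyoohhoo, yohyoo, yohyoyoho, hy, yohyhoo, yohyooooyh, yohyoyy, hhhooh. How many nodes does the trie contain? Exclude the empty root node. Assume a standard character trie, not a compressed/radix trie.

39

Count nodes per top-level branch (shared prefixes stored once):
  'h'-branch (hhhooh, hy, hyyohhhho): 14 nodes
  'y'-branch (yohyhoo, yohyoo, yohyoohhoo, yohyooooyh, yohyoyoho, yohyoyooo, yohyoyy, yohyy): 25 nodes
Sum: 39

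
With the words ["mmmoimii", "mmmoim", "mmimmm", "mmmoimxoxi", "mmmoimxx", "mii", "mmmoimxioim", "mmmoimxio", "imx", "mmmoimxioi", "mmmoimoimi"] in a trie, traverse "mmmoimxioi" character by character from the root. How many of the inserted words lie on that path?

Traverse "mmmoimxioi" character by character; count nodes along the way that are marked as word ends.
Prefixes of the query that are stored words: "mmmoim", "mmmoimxio", "mmmoimxioi"
Count: 3

3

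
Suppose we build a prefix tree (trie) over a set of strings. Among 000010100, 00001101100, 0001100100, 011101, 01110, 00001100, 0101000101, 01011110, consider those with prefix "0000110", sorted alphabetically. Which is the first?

Filter for "0000110…" and sort: "00001100", "00001101100"
The 1st is 00001100.

00001100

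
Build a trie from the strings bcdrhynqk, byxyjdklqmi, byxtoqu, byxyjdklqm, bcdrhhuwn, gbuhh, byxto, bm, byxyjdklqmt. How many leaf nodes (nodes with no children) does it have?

7

Leaves are exactly the stored words that no other stored word extends.
Those words: "bcdrhhuwn", "bcdrhynqk", "bm", "byxtoqu", "byxyjdklqmi", "byxyjdklqmt", "gbuhh"
Leaf count: 7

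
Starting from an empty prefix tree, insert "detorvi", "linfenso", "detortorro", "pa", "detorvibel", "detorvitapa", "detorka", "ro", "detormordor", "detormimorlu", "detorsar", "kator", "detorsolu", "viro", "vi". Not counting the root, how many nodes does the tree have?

60

Count nodes per top-level branch (shared prefixes stored once):
  'd'-branch (detorka, detormimorlu, detormordor, detorsar, detorsolu, detortorro, detorvi, detorvibel, detorvitapa): 39 nodes
  'k'-branch (kator): 5 nodes
  'l'-branch (linfenso): 8 nodes
  'p'-branch (pa): 2 nodes
  'r'-branch (ro): 2 nodes
  'v'-branch (vi, viro): 4 nodes
Sum: 60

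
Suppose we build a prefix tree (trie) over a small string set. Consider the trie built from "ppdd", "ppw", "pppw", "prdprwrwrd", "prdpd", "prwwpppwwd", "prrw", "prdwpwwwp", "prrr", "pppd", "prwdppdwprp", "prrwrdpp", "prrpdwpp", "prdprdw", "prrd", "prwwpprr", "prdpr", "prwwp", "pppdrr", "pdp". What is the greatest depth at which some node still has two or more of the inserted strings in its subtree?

Equivalently: take the maximum, over all pairs, of their longest common prefix length.
"prwwpppwwd" and "prwwpprr" agree on "prwwpp" (6 characters) before diverging; nothing deeper is shared.
Longest shared-prefix length: 6

6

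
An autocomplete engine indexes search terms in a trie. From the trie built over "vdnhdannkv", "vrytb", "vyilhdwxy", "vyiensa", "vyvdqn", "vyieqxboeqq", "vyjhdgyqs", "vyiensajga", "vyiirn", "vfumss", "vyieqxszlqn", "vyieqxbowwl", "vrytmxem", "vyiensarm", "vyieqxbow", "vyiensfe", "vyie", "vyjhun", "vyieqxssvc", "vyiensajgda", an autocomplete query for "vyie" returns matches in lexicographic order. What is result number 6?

vyiensfe

DFS of the "vyie" subtree visits, in order: "vyie", "vyiensa", "vyiensajga", "vyiensajgda", "vyiensarm", "vyiensfe", "vyieqxboeqq", "vyieqxbow", "vyieqxbowwl", "vyieqxssvc", "vyieqxszlqn"
The 6th is vyiensfe.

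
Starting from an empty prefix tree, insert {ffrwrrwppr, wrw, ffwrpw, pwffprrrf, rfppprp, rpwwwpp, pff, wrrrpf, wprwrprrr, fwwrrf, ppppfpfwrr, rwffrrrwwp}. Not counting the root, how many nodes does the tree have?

76

Trace insertions, counting only characters that open a new branch:
  "ffrwrrwppr" → 10 new (f, f, r, w, r, r, w, p, p, r)
  "wrw" → 3 new (w, r, w)
  "ffwrpw" → prefix "ff" already present; 4 new (w, r, p, w)
  "pwffprrrf" → 9 new (p, w, f, f, p, r, r, r, f)
  "rfppprp" → 7 new (r, f, p, p, p, r, p)
  "rpwwwpp" → prefix "r" already present; 6 new (p, w, w, w, p, p)
  "pff" → prefix "p" already present; 2 new (f, f)
  "wrrrpf" → prefix "wr" already present; 4 new (r, r, p, f)
  "wprwrprrr" → prefix "w" already present; 8 new (p, r, w, r, p, r, r, r)
  "fwwrrf" → prefix "f" already present; 5 new (w, w, r, r, f)
  "ppppfpfwrr" → prefix "p" already present; 9 new (p, p, p, f, p, f, w, r, r)
  "rwffrrrwwp" → prefix "r" already present; 9 new (w, f, f, r, r, r, w, w, p)
Total nodes = 10 + 3 + 4 + 9 + 7 + 6 + 2 + 4 + 8 + 5 + 9 + 9 = 76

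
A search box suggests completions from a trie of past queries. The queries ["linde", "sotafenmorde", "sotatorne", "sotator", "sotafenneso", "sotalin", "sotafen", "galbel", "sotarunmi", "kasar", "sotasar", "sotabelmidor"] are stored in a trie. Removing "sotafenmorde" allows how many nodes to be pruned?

5

Walk "sotafenmorde" from the leaf back toward the root, removing each node that no remaining word uses.
The suffix "morde" (5 nodes) is used only by "sotafenmorde"; the node for "sotafen" still has the child "n", so pruning stops there.
Nodes removed: 5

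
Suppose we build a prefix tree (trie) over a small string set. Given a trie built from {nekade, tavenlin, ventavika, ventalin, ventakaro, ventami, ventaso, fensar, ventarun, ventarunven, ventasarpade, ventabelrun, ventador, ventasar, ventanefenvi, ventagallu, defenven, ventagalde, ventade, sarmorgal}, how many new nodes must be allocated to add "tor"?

2

"t" is already a path in the trie; the remaining "or" must be added.
New nodes needed: |"tor"| − 1 = 3 − 1 = 2.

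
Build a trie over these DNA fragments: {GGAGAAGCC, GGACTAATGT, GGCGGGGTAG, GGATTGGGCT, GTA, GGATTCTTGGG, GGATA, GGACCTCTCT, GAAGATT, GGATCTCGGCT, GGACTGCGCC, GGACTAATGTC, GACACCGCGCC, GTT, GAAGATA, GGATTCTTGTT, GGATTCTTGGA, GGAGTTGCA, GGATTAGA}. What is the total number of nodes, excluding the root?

87

Count nodes per top-level branch (shared prefixes stored once):
  'G'-branch (GAAGATA, GAAGATT, GACACCGCGCC, GGACCTCTCT, GGACTAATGT, GGACTAATGTC, GGACTGCGCC, GGAGAAGCC, GGAGTTGCA, GGATA, GGATCTCGGCT, GGATTAGA, GGATTCTTGGA, GGATTCTTGGG, GGATTCTTGTT, GGATTGGGCT, GGCGGGGTAG, GTA, GTT): 87 nodes
Sum: 87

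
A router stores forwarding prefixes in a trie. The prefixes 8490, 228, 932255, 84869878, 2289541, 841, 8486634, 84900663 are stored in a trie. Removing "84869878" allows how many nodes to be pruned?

4

A node on "84869878"'s path can go only if nothing else ends at it or branches off below it.
The suffix "9878" (4 nodes) is used only by "84869878"; the node for "8486" still has the child "6", so pruning stops there.
Nodes removed: 4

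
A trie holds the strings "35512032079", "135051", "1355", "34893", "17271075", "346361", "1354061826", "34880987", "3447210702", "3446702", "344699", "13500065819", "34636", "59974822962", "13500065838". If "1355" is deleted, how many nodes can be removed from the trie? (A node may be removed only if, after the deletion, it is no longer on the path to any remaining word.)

1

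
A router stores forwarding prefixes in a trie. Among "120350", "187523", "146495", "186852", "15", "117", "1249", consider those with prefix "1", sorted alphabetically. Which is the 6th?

Words with prefix "1", in lexicographic order: "117", "120350", "1249", "146495", "15", "186852", "187523"
The 6th is 186852.

186852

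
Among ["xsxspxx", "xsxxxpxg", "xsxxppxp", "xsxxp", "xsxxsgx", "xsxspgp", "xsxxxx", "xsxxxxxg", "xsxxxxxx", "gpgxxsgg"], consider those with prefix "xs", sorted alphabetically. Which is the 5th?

DFS of the "xs" subtree visits, in order: "xsxspgp", "xsxspxx", "xsxxp", "xsxxppxp", "xsxxsgx", "xsxxxpxg", "xsxxxx", "xsxxxxxg", "xsxxxxxx"
Position 5: xsxxsgx

xsxxsgx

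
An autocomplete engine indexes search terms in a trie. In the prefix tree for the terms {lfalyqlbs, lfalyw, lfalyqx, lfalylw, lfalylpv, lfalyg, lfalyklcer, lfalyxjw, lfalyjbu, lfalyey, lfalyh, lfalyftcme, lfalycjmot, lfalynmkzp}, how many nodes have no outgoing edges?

Leaves are exactly the stored words that no other stored word extends.
Those words: "lfalycjmot", "lfalyey", "lfalyftcme", "lfalyg", "lfalyh", "lfalyjbu", "lfalyklcer", "lfalylpv", "lfalylw", "lfalynmkzp", "lfalyqlbs", "lfalyqx", "lfalyw", "lfalyxjw"
Leaf count: 14

14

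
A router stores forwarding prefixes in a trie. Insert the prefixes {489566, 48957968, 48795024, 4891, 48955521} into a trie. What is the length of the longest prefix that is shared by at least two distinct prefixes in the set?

4

The deepest shared node is where two words last agree before diverging.
e.g. "48955521" and "489566" share the prefix "4895" of length 4; no pair shares a longer one.
Longest shared-prefix length: 4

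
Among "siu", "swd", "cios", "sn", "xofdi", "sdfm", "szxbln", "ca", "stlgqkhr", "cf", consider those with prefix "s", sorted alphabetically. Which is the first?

Words with prefix "s", in lexicographic order: "sdfm", "siu", "sn", "stlgqkhr", "swd", "szxbln"
Position 1: sdfm

sdfm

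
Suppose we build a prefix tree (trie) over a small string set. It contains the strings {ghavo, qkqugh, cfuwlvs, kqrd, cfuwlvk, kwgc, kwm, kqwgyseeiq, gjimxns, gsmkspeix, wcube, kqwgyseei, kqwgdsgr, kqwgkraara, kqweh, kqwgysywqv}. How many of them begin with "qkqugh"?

Traverse to the node for "qkqugh", then collect every word in that subtree.
Matches: "qkqugh"
Count: 1

1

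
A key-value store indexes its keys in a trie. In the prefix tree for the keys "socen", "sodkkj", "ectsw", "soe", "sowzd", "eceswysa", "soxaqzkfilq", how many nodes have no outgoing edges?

7

Leaves are exactly the stored words that no other stored word extends.
Those words: "eceswysa", "ectsw", "socen", "sodkkj", "soe", "sowzd", "soxaqzkfilq"
Leaf count: 7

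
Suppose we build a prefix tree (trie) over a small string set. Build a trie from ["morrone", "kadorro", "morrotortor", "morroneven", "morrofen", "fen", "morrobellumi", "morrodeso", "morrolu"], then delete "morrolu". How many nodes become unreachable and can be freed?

2

Walk "morrolu" from the leaf back toward the root, removing each node that no remaining word uses.
The suffix "lu" (2 nodes) is used only by "morrolu"; the node for "morro" still has the child "n", so pruning stops there.
Nodes removed: 2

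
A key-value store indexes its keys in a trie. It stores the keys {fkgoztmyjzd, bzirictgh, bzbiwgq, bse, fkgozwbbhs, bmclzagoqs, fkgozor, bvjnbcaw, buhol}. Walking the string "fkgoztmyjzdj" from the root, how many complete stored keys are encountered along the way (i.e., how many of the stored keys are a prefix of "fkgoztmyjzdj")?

1

Check each prefix of "fkgoztmyjzdj" against the stored set — each match is an end-marker on the path.
Prefixes of the query that are stored words: "fkgoztmyjzd"
Count: 1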